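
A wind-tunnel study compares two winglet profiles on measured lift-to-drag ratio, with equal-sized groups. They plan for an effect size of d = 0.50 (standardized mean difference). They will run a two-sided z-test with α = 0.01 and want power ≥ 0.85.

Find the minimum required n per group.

Set Φ(δ − 2.576) = 0.85; then δ − 2.576 = Φ⁻¹(0.85) = 1.036, giving δ = 3.612.
(The Φ(−δ − z_{α/2}) term is vanishingly small for δ > 0 and is dropped in the standard sample-size formula.)
δ = d·√(n/2) ⇒ n = 2(δ/d)² = 2 × (3.612 / 0.50)² = 104.39.
Rounding up, n = 105 per group.

n = 105 per group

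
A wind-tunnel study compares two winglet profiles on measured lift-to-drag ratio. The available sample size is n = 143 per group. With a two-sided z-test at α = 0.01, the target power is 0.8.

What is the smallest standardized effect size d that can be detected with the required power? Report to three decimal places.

Need Φ(δ − 2.576) = 0.8, so δ = 2.576 + 0.842 = 3.417.
(Lower-tail contribution to power is negligible for δ > 0.)
δ = d·√(n/2) ⇒ d = δ/√(n/2) = 3.417/√(143/2) = 0.4042.

d ≈ 0.404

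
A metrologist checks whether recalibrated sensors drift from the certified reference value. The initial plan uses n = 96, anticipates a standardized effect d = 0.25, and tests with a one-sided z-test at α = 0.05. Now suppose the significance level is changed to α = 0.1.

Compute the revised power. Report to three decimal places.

Power ≈ 0.879

δ = d·√n = 0.25 × √96 = 2.4495 (unchanged). New critical value: z_{0.1} = 1.282.
Revised power = Φ(δ − 1.282) = Φ(1.168) = 0.8786.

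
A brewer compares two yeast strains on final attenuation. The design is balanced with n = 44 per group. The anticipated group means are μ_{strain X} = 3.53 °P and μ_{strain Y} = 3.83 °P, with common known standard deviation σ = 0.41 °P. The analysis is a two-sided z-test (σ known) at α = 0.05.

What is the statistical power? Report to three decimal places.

Standardized effect: d = |μ_{strain X} − μ_{strain Y}| / σ = |3.53 − 3.83| / 0.41 = 0.7317
Noncentrality parameter: δ = d·√(n/2) = 0.7317 × √(44/2) = 3.4320
Critical value for a two-sided test at α = 0.05: z_{α/2} = 1.960.
Power = Φ(δ − 1.960) + Φ(−δ − 1.960) = Φ(1.472) + Φ(-5.392) = 0.9295 + 0.0000 = 0.9295.

Power ≈ 0.929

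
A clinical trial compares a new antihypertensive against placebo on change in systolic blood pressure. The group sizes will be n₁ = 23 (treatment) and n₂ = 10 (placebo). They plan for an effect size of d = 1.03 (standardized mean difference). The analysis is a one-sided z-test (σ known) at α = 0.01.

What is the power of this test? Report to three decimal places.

Power ≈ 0.653

Noncentrality parameter: λ = d / √(1/n₁ + 1/n₂) = 1.03 / √(1/23 + 1/10) = 2.7192
Critical value for a one-sided test at α = 0.01: z_α = 2.326.
Power = P(Z > 2.326 − λ) = Φ(0.393) = 0.6528.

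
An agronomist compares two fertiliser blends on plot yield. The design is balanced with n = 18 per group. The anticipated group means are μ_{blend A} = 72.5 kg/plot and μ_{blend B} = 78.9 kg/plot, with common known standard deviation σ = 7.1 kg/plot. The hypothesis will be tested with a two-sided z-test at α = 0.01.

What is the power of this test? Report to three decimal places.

Power ≈ 0.551

Standardized effect: d = |μ_{blend A} − μ_{blend B}| / σ = |72.5 − 78.9| / 7.1 = 0.9014
Noncentrality parameter: δ = d·√(n/2) = 0.9014 × √(18/2) = 2.7042
Two-sided α = 0.01 → critical value z_{0.005} = 2.576.
Power = Φ(δ − 2.576) + Φ(−δ − 2.576) = Φ(0.128) + Φ(-5.280) = 0.5511 + 0.0000 = 0.5511.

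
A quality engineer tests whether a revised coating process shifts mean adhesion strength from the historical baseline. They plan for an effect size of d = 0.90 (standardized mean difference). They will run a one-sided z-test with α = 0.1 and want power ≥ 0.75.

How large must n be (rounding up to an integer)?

n = 5

For power 0.75 need Φ(δ − z_{0.1}) = 0.75, so δ = z_{0.1} + z_{0.25} = 1.282 + 0.674 = 1.956.
δ = d·√n ⇒ n = (δ/d)² = (1.956 / 0.90)² = 4.72.
Round up to the next whole unit.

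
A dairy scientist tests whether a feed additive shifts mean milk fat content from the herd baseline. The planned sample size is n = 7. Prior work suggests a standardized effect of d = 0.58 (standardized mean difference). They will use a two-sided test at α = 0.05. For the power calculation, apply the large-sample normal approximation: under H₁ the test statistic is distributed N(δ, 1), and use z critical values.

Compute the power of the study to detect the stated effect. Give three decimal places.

Noncentrality parameter: δ = d·√n = 0.58 × √7 = 1.5345
Two-sided α = 0.05 → critical value z_{0.025} = 1.960.
Power = Φ(δ − 1.960) + Φ(−δ − 1.960) = Φ(-0.425) + Φ(-3.494) = 0.3353 + 0.0002 = 0.3355.

Power ≈ 0.335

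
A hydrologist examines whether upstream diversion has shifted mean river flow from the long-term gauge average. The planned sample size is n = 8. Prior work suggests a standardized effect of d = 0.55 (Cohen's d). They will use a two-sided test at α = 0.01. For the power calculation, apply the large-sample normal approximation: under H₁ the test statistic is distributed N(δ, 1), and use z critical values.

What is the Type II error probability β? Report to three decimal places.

β ≈ 0.846

Noncentrality parameter: δ = d·√n = 0.55 × √8 = 1.5556
Two-sided α = 0.01 → critical value z_{0.005} = 2.576.
Power = Φ(δ − 2.576) + Φ(−δ − 2.576) = Φ(-1.020) + Φ(-4.131) = 0.1538 + 0.0000 = 0.1538.
Type II error: β = 1 − power = 1 − 0.1538 = 0.8462.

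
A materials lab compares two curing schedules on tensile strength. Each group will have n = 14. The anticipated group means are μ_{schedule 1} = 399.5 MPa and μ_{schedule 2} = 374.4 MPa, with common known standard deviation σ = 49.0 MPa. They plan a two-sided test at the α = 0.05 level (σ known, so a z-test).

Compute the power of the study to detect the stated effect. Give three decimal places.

Power ≈ 0.273

Standardized effect: d = |μ_{schedule 1} − μ_{schedule 2}| / σ = |399.5 − 374.4| / 49.0 = 0.5122
Noncentrality parameter: δ = d·√(n/2) = 0.5122 × √(14/2) = 1.3553
Two-sided α = 0.05 → critical value z_{0.025} = 1.960.
Power = Φ(δ − 1.960) + Φ(−δ − 1.960) = Φ(-0.605) + Φ(-3.315) = 0.2727 + 0.0005 = 0.2731.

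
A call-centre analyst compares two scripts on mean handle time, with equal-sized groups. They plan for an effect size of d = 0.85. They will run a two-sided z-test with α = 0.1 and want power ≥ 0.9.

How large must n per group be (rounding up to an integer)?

n = 24 per group

For power 0.9 need Φ(δ − z_{0.05}) = 0.9, so δ = z_{0.05} + z_{0.10} = 1.645 + 1.282 = 2.926.
(The Φ(−δ − z_{α/2}) term is vanishingly small for δ > 0 and is dropped in the standard sample-size formula.)
δ = d·√(n/2) ⇒ n = 2(δ/d)² = 2 × (2.926 / 0.85)² = 23.71.
Rounding up, n = 24 per group.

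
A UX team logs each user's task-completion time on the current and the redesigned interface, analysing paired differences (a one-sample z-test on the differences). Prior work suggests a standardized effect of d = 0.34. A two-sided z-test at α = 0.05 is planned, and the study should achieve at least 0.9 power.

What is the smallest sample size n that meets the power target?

n = 91

For power 0.9 need Φ(δ − z_{0.025}) = 0.9, so δ = z_{0.025} + z_{0.10} = 1.960 + 1.282 = 3.242.
(The Φ(−δ − z_{α/2}) term is vanishingly small for δ > 0 and is dropped in the standard sample-size formula.)
δ = d·√n ⇒ n = (δ/d)² = (3.242 / 0.34)² = 90.89.
Rounding up, n = 91.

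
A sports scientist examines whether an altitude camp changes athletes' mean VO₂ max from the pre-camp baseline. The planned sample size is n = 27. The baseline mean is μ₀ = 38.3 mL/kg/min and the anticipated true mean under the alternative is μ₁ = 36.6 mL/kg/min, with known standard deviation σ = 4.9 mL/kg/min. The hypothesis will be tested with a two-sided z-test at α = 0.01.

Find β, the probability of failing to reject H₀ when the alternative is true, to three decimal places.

β ≈ 0.780

Standardized effect: d = |μ₁ − μ₀| / σ = |36.6 − 38.3| / 4.9 = 0.3469
Noncentrality parameter: λ = d·√n = 0.3469 × √27 = 1.8027
Two-sided α = 0.01 → critical value z_{0.005} = 2.576.
Power = Φ(λ − 2.576) + Φ(−λ − 2.576) = Φ(-0.773) + Φ(-4.379) = 0.2197 + 0.0000 = 0.2197.
Type II error: β = 1 − power = 1 − 0.2197 = 0.7803.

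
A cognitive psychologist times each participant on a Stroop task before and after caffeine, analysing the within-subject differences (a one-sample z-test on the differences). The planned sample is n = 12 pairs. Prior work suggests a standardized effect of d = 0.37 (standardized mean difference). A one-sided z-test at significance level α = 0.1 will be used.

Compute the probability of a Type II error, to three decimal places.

Noncentrality parameter: δ = d·√n = 0.37 × √12 = 1.2817
One-sided α = 0.1 → critical value z_{0.1} = 1.282.
Power = P(Z > 1.282 − δ) = Φ(0.000) = 0.5001.
Type II error: β = 1 − power = 1 − 0.5001 = 0.4999.

β ≈ 0.500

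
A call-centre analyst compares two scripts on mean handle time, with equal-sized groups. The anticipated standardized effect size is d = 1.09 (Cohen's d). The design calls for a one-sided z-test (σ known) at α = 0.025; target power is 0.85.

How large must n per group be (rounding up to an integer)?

n = 16 per group

Set Φ(δ − 1.960) = 0.85; then δ − 1.960 = Φ⁻¹(0.85) = 1.036, giving δ = 2.996.
δ = d·√(n/2) ⇒ n = 2(δ/d)² = 2 × (2.996 / 1.09)² = 15.11.
Rounding up, n = 16 per group.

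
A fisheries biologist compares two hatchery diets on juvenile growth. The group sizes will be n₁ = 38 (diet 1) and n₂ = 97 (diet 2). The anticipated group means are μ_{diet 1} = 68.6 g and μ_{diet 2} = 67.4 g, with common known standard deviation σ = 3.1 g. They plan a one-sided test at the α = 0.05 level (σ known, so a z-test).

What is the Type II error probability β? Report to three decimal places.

β ≈ 0.353

Standardized effect: d = |μ_{diet 1} − μ_{diet 2}| / σ = |68.6 − 67.4| / 3.1 = 0.3871
Noncentrality parameter: δ = d / √(1/n₁ + 1/n₂) = 0.3871 / √(1/38 + 1/97) = 2.0227
Critical value for a one-sided test at α = 0.05: z_α = 1.645.
Power = Φ(δ − 1.645) = Φ(0.378) = 0.6472.
Type II error: β = 1 − power = 1 − 0.6472 = 0.3528.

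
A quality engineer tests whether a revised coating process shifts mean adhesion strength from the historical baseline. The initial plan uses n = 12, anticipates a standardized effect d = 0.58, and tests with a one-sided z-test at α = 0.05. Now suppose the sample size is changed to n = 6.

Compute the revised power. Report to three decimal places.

With n = 6: δ = d·√n = 0.58 × √6 = 1.4207. Critical value z_{0.05} = 1.645.
Revised power = Φ(δ − 1.645) = Φ(-0.224) = 0.4113.

Power ≈ 0.411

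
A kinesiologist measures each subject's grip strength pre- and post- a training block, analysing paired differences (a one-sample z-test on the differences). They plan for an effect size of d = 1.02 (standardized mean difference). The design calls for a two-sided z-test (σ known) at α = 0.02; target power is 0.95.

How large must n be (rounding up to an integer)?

n = 16

For power 0.95 need Φ(δ − z_{0.01}) = 0.95, so δ = z_{0.01} + z_{0.05} = 2.326 + 1.645 = 3.971.
(Ignoring the negligible lower-tail rejection probability gives the usual closed-form inversion.)
δ = d·√n ⇒ n = (δ/d)² = (3.971 / 1.02)² = 15.16.
Round up to the next whole unit.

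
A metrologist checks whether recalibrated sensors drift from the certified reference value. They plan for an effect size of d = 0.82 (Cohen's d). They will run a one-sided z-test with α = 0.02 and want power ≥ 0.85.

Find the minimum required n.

Set Φ(δ − 2.054) = 0.85; then δ − 2.054 = Φ⁻¹(0.85) = 1.036, giving δ = 3.090.
δ = d·√n ⇒ n = (δ/d)² = (3.090 / 0.82)² = 14.20.
Round up to the next whole unit.

n = 15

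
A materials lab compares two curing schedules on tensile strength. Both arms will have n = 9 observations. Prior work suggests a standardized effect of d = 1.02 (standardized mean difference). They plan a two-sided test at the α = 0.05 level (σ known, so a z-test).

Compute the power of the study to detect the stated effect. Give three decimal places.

Power ≈ 0.581

Noncentrality parameter: δ = d·√(n/2) = 1.02 × √(9/2) = 2.1637
Critical value for a two-sided test at α = 0.05: z_{α/2} = 1.960.
Power = Φ(δ − 1.960) + Φ(−δ − 1.960) = Φ(0.204) + Φ(-4.124) = 0.5807 + 0.0000 = 0.5808.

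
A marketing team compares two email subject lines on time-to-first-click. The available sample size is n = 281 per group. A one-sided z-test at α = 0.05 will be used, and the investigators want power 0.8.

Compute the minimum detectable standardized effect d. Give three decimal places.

Need Φ(δ − 1.645) = 0.8, so δ = 1.645 + 0.842 = 2.486.
δ = d·√(n/2) ⇒ d = δ/√(n/2) = 2.486/√(281/2) = 0.2098.

d ≈ 0.210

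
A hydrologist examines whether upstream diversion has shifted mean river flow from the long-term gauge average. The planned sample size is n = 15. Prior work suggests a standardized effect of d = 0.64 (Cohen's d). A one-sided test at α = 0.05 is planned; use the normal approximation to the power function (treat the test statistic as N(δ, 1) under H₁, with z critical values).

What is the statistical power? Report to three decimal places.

Noncentrality parameter: δ = d·√n = 0.64 × √15 = 2.4787
Critical value for a one-sided test at α = 0.05: z_α = 1.645.
Power = Φ(δ − 1.645) = Φ(0.834) = 0.7978.

Power ≈ 0.798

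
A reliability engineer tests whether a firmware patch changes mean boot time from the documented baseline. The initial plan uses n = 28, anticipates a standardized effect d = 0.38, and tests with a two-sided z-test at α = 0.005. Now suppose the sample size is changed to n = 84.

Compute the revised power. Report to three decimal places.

With n = 84: δ = d·√n = 0.38 × √84 = 3.4828. Critical value z_{0.0025} = 2.807.
Revised power = Φ(δ − 2.807) + Φ(−δ − 2.807) = Φ(0.676) + Φ(-6.290) = 0.7504 + 0.0000 = 0.7504.

Power ≈ 0.750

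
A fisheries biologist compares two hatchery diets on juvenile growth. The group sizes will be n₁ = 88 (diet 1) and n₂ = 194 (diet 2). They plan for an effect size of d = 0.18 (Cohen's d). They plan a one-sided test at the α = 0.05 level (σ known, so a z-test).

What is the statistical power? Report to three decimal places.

Noncentrality parameter: δ = d / √(1/n₁ + 1/n₂) = 0.18 / √(1/88 + 1/194) = 1.4005
One-sided α = 0.05 → critical value z_{0.05} = 1.645.
Power = Φ(δ − 1.645) = Φ(-0.244) = 0.4035.

Power ≈ 0.403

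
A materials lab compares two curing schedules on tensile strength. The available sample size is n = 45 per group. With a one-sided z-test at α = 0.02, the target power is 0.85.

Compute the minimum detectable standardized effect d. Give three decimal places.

Required noncentrality: δ = z_{0.02} + z_{0.15} = 2.054 + 1.036 = 3.090.
δ = d·√(n/2) ⇒ d = δ/√(n/2) = 3.090/√(45/2) = 0.6515.

d ≈ 0.651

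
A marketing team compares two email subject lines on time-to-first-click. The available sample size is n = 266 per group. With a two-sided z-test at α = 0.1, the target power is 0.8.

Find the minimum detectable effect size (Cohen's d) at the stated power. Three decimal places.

d ≈ 0.216

Need Φ(δ − 1.645) = 0.8, so δ = 1.645 + 0.842 = 2.486.
(The second rejection-region term Φ(−δ − z_{α/2}) is negligible and dropped.)
δ = d·√(n/2) ⇒ d = δ/√(n/2) = 2.486/√(266/2) = 0.2156.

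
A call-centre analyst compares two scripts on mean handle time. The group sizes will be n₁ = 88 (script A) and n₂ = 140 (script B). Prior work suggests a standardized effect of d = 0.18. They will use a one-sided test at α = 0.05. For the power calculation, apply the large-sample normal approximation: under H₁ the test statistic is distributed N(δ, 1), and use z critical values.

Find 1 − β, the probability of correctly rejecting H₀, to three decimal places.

Noncentrality parameter: δ = d / √(1/n₁ + 1/n₂) = 0.18 / √(1/88 + 1/140) = 1.3232
Critical value for a one-sided test at α = 0.05: z_α = 1.645.
Power = P(Z > 1.645 − δ) = Φ(-0.322) = 0.3738.

Power ≈ 0.374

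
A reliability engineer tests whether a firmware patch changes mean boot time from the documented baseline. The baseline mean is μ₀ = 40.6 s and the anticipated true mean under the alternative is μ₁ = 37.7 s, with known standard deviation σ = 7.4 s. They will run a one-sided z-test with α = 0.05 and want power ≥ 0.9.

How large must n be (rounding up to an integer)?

Standardized effect: d = |μ₁ − μ₀| / σ = |37.7 − 40.6| / 7.4 = 0.3919
Set Φ(δ − 1.645) = 0.9; then δ − 1.645 = Φ⁻¹(0.9) = 1.282, giving δ = 2.926.
δ = d·√n ⇒ n = (δ/d)² = (2.926 / 0.3919)² = 55.76.
Round up to the next whole unit.

n = 56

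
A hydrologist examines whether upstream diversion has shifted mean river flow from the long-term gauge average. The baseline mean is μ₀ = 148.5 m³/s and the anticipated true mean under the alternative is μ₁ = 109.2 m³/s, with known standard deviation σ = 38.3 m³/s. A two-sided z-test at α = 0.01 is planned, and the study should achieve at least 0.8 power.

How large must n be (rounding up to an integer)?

Standardized effect: d = |μ₁ − μ₀| / σ = |109.2 − 148.5| / 38.3 = 1.0261
Set Φ(δ − 2.576) = 0.8; then δ − 2.576 = Φ⁻¹(0.8) = 0.842, giving δ = 3.417.
(For δ > 0 the lower-tail rejection region contributes negligibly to power, so the one-term inversion is standard.)
δ = d·√n ⇒ n = (δ/d)² = (3.417 / 1.0261)² = 11.09.
Rounding up, n = 12.

n = 12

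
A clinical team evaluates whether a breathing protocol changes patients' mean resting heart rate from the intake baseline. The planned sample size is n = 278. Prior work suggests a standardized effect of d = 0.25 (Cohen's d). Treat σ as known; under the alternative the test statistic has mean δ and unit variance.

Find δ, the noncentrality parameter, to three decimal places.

The noncentrality parameter scales effect size by the design's sample-size factor: δ = d·√n = 0.25 × √278 = 4.1683

δ ≈ 4.168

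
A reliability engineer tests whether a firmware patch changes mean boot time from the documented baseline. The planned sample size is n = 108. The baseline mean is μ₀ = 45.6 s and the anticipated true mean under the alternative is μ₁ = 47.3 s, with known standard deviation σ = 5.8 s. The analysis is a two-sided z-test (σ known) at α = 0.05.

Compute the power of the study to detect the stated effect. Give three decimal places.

Standardized effect: d = |μ₁ − μ₀| / σ = |47.3 − 45.6| / 5.8 = 0.2931
Noncentrality parameter: δ = d·√n = 0.2931 × √108 = 3.0460
Critical value for a two-sided test at α = 0.05: z_{α/2} = 1.960.
Power = Φ(δ − 1.960) + Φ(−δ − 1.960) = Φ(1.086) + Φ(-5.006) = 0.8613 + 0.0000 = 0.8613.

Power ≈ 0.861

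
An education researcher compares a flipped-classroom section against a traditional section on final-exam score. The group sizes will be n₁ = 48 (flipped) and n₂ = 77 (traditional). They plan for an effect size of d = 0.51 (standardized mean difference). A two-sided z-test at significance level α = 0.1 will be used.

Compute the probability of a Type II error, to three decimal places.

Noncentrality parameter: δ = d / √(1/n₁ + 1/n₂) = 0.51 / √(1/48 + 1/77) = 2.7732
Two-sided α = 0.1 → critical value z_{0.05} = 1.645.
Power = Φ(δ − 1.645) + Φ(−δ − 1.645) = Φ(1.128) + Φ(-4.418) = 0.8704 + 0.0000 = 0.8704.
Type II error: β = 1 − power = 1 − 0.8704 = 0.1296.

β ≈ 0.130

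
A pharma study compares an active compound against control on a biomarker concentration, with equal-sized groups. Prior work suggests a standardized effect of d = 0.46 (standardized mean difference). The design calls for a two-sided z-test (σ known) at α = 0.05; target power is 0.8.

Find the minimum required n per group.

For power 0.8 need Φ(δ − z_{0.025}) = 0.8, so δ = z_{0.025} + z_{0.20} = 1.960 + 0.842 = 2.802.
(The Φ(−δ − z_{α/2}) term is vanishingly small for δ > 0 and is dropped in the standard sample-size formula.)
δ = d·√(n/2) ⇒ n = 2(δ/d)² = 2 × (2.802 / 0.46)² = 74.19.
Round up to the next whole unit.

n = 75 per group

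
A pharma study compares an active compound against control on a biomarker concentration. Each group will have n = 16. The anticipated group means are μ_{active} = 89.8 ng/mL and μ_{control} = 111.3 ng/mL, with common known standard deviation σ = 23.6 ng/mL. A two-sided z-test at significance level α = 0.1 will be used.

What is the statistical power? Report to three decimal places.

Standardized effect: d = |μ_{active} − μ_{control}| / σ = |89.8 − 111.3| / 23.6 = 0.9110
Noncentrality parameter: δ = d·√(n/2) = 0.9110 × √(16/2) = 2.5767
Critical value for a two-sided test at α = 0.1: z_{α/2} = 1.645.
Power = Φ(δ − 1.645) + Φ(−δ − 1.645) = Φ(0.932) + Φ(-4.222) = 0.8243 + 0.0000 = 0.8243.

Power ≈ 0.824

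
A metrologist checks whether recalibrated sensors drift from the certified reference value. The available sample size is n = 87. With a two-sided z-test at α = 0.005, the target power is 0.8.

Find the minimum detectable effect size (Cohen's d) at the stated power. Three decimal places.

d ≈ 0.391

Required noncentrality: δ = z_{0.0025} + z_{0.20} = 2.807 + 0.842 = 3.649.
(Lower-tail contribution to power is negligible for δ > 0.)
δ = d·√n ⇒ d = δ/√n = 3.649/√87 = 0.3912.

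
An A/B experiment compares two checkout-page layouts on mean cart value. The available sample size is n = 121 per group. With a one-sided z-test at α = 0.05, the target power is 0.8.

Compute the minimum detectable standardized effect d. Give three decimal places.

Need Φ(δ − 1.645) = 0.8, so δ = 1.645 + 0.842 = 2.486.
δ = d·√(n/2) ⇒ d = δ/√(n/2) = 2.486/√(121/2) = 0.3197.

d ≈ 0.320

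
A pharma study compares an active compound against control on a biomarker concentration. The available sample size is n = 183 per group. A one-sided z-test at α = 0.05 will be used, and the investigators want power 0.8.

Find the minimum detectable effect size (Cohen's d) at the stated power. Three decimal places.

Required noncentrality: δ = z_{0.05} + z_{0.20} = 1.645 + 0.842 = 2.486.
δ = d·√(n/2) ⇒ d = δ/√(n/2) = 2.486/√(183/2) = 0.2599.

d ≈ 0.260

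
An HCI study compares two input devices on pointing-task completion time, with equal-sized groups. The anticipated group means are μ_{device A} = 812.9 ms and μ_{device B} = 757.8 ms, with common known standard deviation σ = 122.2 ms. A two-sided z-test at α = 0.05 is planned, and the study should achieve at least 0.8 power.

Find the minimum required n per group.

Standardized effect: d = |μ_{device A} − μ_{device B}| / σ = |812.9 − 757.8| / 122.2 = 0.4509
Set Φ(δ − 1.960) = 0.8; then δ − 1.960 = Φ⁻¹(0.8) = 0.842, giving δ = 2.802.
(Ignoring the negligible lower-tail rejection probability gives the usual closed-form inversion.)
δ = d·√(n/2) ⇒ n = 2(δ/d)² = 2 × (2.802 / 0.4509)² = 77.21.
Rounding up, n = 78 per group.

n = 78 per group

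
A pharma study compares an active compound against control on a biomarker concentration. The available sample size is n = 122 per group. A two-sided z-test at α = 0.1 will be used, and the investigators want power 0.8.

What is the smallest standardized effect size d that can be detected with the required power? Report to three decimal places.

d ≈ 0.318

Required noncentrality: δ = z_{0.05} + z_{0.20} = 1.645 + 0.842 = 2.486.
(Lower-tail contribution to power is negligible for δ > 0.)
δ = d·√(n/2) ⇒ d = δ/√(n/2) = 2.486/√(122/2) = 0.3184.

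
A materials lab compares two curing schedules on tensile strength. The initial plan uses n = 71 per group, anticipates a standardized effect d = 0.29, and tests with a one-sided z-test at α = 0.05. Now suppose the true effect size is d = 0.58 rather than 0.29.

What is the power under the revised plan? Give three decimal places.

With d = 0.58: δ = d·√(n/2) = 0.58 × √(71/2) = 3.4557. Critical value z_{0.05} = 1.645.
Revised power = Φ(δ − 1.645) = Φ(1.811) = 0.9649.

Power ≈ 0.965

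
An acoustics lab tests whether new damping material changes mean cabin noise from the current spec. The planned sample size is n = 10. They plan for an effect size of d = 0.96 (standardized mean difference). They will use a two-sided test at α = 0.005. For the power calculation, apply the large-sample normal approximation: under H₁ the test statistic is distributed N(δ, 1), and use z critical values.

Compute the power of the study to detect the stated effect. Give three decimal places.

Noncentrality parameter: δ = d·√n = 0.96 × √10 = 3.0358
Two-sided α = 0.005 → critical value z_{0.0025} = 2.807.
Power = Φ(δ − 2.807) + Φ(−δ − 2.807) = Φ(0.229) + Φ(-5.843) = 0.5905 + 0.0000 = 0.5905.

Power ≈ 0.590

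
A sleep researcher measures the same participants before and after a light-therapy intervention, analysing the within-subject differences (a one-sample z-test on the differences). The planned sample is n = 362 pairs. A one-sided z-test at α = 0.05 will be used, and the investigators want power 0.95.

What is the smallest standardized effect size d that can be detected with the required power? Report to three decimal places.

d ≈ 0.173

Required noncentrality: δ = z_{0.05} + z_{0.05} = 1.645 + 1.645 = 3.290.
δ = d·√n ⇒ d = δ/√n = 3.290/√362 = 0.1729.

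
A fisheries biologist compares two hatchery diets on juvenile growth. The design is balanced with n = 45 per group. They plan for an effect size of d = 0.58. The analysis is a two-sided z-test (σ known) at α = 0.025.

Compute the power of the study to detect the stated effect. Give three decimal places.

Noncentrality parameter: λ = d·√(n/2) = 0.58 × √(45/2) = 2.7512
Critical value for a two-sided test at α = 0.025: z_{α/2} = 2.241.
Power = Φ(λ − 2.241) + Φ(−λ − 2.241) = Φ(0.510) + Φ(-4.993) = 0.6949 + 0.0000 = 0.6949.

Power ≈ 0.695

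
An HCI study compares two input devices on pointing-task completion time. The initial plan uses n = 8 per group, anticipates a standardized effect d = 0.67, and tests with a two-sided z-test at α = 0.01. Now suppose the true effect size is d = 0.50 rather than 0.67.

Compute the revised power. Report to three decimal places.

With d = 0.50: δ = d·√(n/2) = 0.50 × √(8/2) = 1.0000. Critical value z_{0.005} = 2.576.
Revised power = Φ(δ − 2.576) + Φ(−δ − 2.576) = Φ(-1.576) + Φ(-3.576) = 0.0575 + 0.0002 = 0.0577.

Power ≈ 0.058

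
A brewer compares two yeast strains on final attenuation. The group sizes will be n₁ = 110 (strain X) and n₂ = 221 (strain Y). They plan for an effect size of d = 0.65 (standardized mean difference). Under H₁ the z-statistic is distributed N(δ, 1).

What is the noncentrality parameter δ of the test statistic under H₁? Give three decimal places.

δ = d / √(1/n₁ + 1/n₂) = 0.65 / √(1/110 + 1/221) = 5.5705

δ ≈ 5.570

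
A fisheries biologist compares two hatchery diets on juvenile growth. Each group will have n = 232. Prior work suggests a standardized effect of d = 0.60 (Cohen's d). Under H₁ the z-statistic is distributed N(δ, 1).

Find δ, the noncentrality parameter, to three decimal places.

δ ≈ 6.462

δ = d·√(n/2) = 0.60 × √(232/2) = 6.4622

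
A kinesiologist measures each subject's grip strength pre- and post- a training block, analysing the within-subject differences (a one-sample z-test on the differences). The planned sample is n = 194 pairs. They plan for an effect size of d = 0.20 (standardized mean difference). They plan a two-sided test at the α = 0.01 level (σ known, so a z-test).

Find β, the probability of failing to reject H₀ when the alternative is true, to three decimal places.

Noncentrality parameter: δ = d·√n = 0.20 × √194 = 2.7857
Two-sided α = 0.01 → critical value z_{0.005} = 2.576.
Power = Φ(δ − 2.576) + Φ(−δ − 2.576) = Φ(0.210) + Φ(-5.362) = 0.5831 + 0.0000 = 0.5831.
Type II error: β = 1 − power = 1 − 0.5831 = 0.4169.

β ≈ 0.417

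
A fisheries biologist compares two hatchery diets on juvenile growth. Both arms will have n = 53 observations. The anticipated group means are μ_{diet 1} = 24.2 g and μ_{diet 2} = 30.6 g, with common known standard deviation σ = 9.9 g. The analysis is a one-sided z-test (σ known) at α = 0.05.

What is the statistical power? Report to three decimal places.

Standardized effect: d = |μ_{diet 1} − μ_{diet 2}| / σ = |24.2 − 30.6| / 9.9 = 0.6465
Noncentrality parameter: δ = d·√(n/2) = 0.6465 × √(53/2) = 3.3279
One-sided α = 0.05 → critical value z_{0.05} = 1.645.
Power = Φ(δ − 1.645) = Φ(1.683) = 0.9538.

Power ≈ 0.954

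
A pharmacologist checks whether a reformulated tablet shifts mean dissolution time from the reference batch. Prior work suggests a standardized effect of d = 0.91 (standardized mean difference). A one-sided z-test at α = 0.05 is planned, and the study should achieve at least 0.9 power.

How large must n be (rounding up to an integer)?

Set Φ(δ − 1.645) = 0.9; then δ − 1.645 = Φ⁻¹(0.9) = 1.282, giving δ = 2.926.
δ = d·√n ⇒ n = (δ/d)² = (2.926 / 0.91)² = 10.34.
Round up to the next whole unit.

n = 11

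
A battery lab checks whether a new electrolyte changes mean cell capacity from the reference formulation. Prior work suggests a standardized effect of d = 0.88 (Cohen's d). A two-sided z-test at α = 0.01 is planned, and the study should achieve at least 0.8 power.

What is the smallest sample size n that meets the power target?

For power 0.8 need Φ(δ − z_{0.005}) = 0.8, so δ = z_{0.005} + z_{0.20} = 2.576 + 0.842 = 3.417.
(Ignoring the negligible lower-tail rejection probability gives the usual closed-form inversion.)
δ = d·√n ⇒ n = (δ/d)² = (3.417 / 0.88)² = 15.08.
Rounding up, n = 16.

n = 16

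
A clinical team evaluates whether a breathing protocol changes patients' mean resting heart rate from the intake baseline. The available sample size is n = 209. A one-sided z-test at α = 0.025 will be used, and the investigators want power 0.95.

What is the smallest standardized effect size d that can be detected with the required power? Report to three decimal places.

d ≈ 0.249

Need Φ(δ − 1.960) = 0.95, so δ = 1.960 + 1.645 = 3.605.
δ = d·√n ⇒ d = δ/√n = 3.605/√209 = 0.2494.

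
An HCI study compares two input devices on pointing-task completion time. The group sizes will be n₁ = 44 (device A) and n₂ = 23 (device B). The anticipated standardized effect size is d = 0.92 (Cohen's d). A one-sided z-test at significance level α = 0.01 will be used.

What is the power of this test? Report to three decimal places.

Power ≈ 0.894

Noncentrality parameter: δ = d / √(1/n₁ + 1/n₂) = 0.92 / √(1/44 + 1/23) = 3.5755
Critical value for a one-sided test at α = 0.01: z_α = 2.326.
Power = P(Z > 2.326 − δ) = Φ(1.249) = 0.8942.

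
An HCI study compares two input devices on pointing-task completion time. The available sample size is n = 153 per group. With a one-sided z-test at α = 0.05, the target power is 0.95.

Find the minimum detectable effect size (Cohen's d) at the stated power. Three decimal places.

Need Φ(δ − 1.645) = 0.95, so δ = 1.645 + 1.645 = 3.290.
δ = d·√(n/2) ⇒ d = δ/√(n/2) = 3.290/√(153/2) = 0.3761.

d ≈ 0.376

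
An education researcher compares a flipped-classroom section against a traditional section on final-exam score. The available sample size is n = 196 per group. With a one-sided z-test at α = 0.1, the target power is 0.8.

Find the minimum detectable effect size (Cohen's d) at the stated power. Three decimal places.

d ≈ 0.214

Required noncentrality: δ = z_{0.1} + z_{0.20} = 1.282 + 0.842 = 2.123.
δ = d·√(n/2) ⇒ d = δ/√(n/2) = 2.123/√(196/2) = 0.2145.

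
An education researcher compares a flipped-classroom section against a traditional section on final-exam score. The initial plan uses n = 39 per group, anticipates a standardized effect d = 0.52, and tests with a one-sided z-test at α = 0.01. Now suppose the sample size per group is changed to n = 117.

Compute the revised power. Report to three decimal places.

With n = 117 per group: δ = d·√(n/2) = 0.52 × √(117/2) = 3.9772. Critical value z_{0.01} = 2.326.
Revised power = P(Z > 2.326 − δ) = Φ(1.651) = 0.9506.

Power ≈ 0.951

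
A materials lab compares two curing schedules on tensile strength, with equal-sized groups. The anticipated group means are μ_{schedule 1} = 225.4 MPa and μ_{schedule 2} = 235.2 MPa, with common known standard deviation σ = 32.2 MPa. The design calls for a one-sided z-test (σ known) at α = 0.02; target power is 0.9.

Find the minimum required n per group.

Standardized effect: d = |μ_{schedule 1} − μ_{schedule 2}| / σ = |225.4 − 235.2| / 32.2 = 0.3043
Set Φ(δ − 2.054) = 0.9; then δ − 2.054 = Φ⁻¹(0.9) = 1.282, giving δ = 3.335.
δ = d·√(n/2) ⇒ n = 2(δ/d)² = 2 × (3.335 / 0.3043)² = 240.19.
Round up to the next whole unit.

n = 241 per group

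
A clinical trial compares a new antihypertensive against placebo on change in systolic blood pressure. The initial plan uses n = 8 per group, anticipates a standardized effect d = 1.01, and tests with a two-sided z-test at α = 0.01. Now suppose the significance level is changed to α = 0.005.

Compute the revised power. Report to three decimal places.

Power ≈ 0.216

δ = d·√(n/2) = 1.01 × √(8/2) = 2.0200 (unchanged). New critical value: z_{0.0025} = 2.807.
Revised power = Φ(δ − 2.807) + Φ(−δ − 2.807) = Φ(-0.787) + Φ(-4.827) = 0.2156 + 0.0000 = 0.2156.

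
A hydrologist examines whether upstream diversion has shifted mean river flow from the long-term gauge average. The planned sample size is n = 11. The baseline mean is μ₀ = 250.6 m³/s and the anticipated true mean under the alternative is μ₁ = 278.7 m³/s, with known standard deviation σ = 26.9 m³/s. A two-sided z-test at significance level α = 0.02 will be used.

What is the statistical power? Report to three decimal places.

Power ≈ 0.872

Standardized effect: d = |μ₁ − μ₀| / σ = |278.7 − 250.6| / 26.9 = 1.0446
Noncentrality parameter: δ = d·√n = 1.0446 × √11 = 3.4646
Two-sided α = 0.02 → critical value z_{0.01} = 2.326.
Power = Φ(δ − 2.326) + Φ(−δ − 2.326) = Φ(1.138) + Φ(-5.791) = 0.8725 + 0.0000 = 0.8725.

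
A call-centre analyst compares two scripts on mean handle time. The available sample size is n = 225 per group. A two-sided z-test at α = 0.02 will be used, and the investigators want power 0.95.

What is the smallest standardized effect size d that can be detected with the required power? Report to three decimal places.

d ≈ 0.374

Required noncentrality: δ = z_{0.01} + z_{0.05} = 2.326 + 1.645 = 3.971.
(Lower-tail contribution to power is negligible for δ > 0.)
δ = d·√(n/2) ⇒ d = δ/√(n/2) = 3.971/√(225/2) = 0.3744.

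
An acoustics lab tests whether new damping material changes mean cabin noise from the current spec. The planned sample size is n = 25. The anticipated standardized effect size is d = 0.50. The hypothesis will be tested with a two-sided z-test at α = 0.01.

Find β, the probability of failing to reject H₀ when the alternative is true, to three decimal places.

Noncentrality parameter: δ = d·√n = 0.50 × √25 = 2.5000
Critical value for a two-sided test at α = 0.01: z_{α/2} = 2.576.
Power = Φ(δ − 2.576) + Φ(−δ − 2.576) = Φ(-0.076) + Φ(-5.076) = 0.4698 + 0.0000 = 0.4698.
Type II error: β = 1 − power = 1 − 0.4698 = 0.5302.

β ≈ 0.530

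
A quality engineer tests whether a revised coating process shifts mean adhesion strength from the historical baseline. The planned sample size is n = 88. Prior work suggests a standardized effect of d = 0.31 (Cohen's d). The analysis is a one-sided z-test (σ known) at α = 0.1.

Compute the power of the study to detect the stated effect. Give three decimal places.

Power ≈ 0.948

Noncentrality parameter: δ = d·√n = 0.31 × √88 = 2.9081
Critical value for a one-sided test at α = 0.1: z_α = 1.282.
Power = P(Z > 1.282 − δ) = Φ(1.627) = 0.9481.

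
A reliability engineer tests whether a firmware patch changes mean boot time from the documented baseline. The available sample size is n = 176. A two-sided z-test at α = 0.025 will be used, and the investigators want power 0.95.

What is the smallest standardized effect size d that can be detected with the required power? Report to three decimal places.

Required noncentrality: δ = z_{0.0125} + z_{0.05} = 2.241 + 1.645 = 3.886.
(Lower-tail contribution to power is negligible for δ > 0.)
δ = d·√n ⇒ d = δ/√n = 3.886/√176 = 0.2929.

d ≈ 0.293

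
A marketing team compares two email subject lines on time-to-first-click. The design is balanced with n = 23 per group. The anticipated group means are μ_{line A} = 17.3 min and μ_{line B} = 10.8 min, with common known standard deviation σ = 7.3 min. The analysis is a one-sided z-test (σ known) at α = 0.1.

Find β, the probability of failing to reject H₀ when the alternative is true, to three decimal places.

Standardized effect: d = |μ_{line A} − μ_{line B}| / σ = |17.3 − 10.8| / 7.3 = 0.8904
Noncentrality parameter: δ = d·√(n/2) = 0.8904 × √(23/2) = 3.0195
One-sided α = 0.1 → critical value z_{0.1} = 1.282.
Power = P(Z > 1.282 − δ) = Φ(1.738) = 0.9589.
Type II error: β = 1 − power = 1 − 0.9589 = 0.0411.

β ≈ 0.041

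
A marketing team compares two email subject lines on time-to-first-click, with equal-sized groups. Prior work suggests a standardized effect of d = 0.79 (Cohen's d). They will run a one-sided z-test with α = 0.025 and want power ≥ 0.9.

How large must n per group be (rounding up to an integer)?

n = 34 per group

Set Φ(δ − 1.960) = 0.9; then δ − 1.960 = Φ⁻¹(0.9) = 1.282, giving δ = 3.242.
δ = d·√(n/2) ⇒ n = 2(δ/d)² = 2 × (3.242 / 0.79)² = 33.67.
Round up to the next whole unit.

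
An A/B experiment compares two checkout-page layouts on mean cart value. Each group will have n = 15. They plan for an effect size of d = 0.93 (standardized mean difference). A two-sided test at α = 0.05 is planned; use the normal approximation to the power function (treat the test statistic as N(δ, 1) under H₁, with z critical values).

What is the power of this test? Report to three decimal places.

Power ≈ 0.721

Noncentrality parameter: δ = d·√(n/2) = 0.93 × √(15/2) = 2.5469
Two-sided α = 0.05 → critical value z_{0.025} = 1.960.
Power = Φ(δ − 1.960) + Φ(−δ − 1.960) = Φ(0.587) + Φ(-4.507) = 0.7214 + 0.0000 = 0.7214.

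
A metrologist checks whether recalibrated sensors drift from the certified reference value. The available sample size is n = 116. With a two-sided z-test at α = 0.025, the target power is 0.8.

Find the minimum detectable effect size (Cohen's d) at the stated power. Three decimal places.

d ≈ 0.286

Need Φ(δ − 2.241) = 0.8, so δ = 2.241 + 0.842 = 3.083.
(The second rejection-region term Φ(−δ − z_{α/2}) is negligible and dropped.)
δ = d·√n ⇒ d = δ/√n = 3.083/√116 = 0.2863.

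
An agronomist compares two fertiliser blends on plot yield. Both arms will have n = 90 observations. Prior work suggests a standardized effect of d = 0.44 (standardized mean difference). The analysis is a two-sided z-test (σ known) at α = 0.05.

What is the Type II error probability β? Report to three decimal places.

Noncentrality parameter: δ = d·√(n/2) = 0.44 × √(90/2) = 2.9516
Critical value for a two-sided test at α = 0.05: z_{α/2} = 1.960.
Power = Φ(δ − 1.960) + Φ(−δ − 1.960) = Φ(0.992) + Φ(-4.912) = 0.8393 + 0.0000 = 0.8393.
Type II error: β = 1 − power = 1 − 0.8393 = 0.1607.

β ≈ 0.161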